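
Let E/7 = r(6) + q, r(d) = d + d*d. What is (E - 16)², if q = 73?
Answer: 622521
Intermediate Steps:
r(d) = d + d²
E = 805 (E = 7*(6*(1 + 6) + 73) = 7*(6*7 + 73) = 7*(42 + 73) = 7*115 = 805)
(E - 16)² = (805 - 16)² = 789² = 622521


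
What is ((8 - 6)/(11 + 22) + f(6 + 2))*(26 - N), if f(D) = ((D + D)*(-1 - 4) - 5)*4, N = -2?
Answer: -314104/33 ≈ -9518.3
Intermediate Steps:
f(D) = -20 - 40*D (f(D) = ((2*D)*(-5) - 5)*4 = (-10*D - 5)*4 = (-5 - 10*D)*4 = -20 - 40*D)
((8 - 6)/(11 + 22) + f(6 + 2))*(26 - N) = ((8 - 6)/(11 + 22) + (-20 - 40*(6 + 2)))*(26 - 1*(-2)) = (2/33 + (-20 - 40*8))*(26 + 2) = (2*(1/33) + (-20 - 320))*28 = (2/33 - 340)*28 = -11218/33*28 = -314104/33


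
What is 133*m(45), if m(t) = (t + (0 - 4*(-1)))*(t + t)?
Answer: 586530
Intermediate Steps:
m(t) = 2*t*(4 + t) (m(t) = (t + (0 + 4))*(2*t) = (t + 4)*(2*t) = (4 + t)*(2*t) = 2*t*(4 + t))
133*m(45) = 133*(2*45*(4 + 45)) = 133*(2*45*49) = 133*4410 = 586530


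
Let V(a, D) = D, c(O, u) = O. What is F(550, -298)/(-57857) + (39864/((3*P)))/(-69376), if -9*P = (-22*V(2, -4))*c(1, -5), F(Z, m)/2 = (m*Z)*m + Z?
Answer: -6776950620337/4013887232 ≈ -1688.4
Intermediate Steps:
F(Z, m) = 2*Z + 2*Z*m² (F(Z, m) = 2*((m*Z)*m + Z) = 2*((Z*m)*m + Z) = 2*(Z*m² + Z) = 2*(Z + Z*m²) = 2*Z + 2*Z*m²)
P = -88/9 (P = -(-22*(-4))/9 = -88/9 ≈ -9.7778)
F(550, -298)/(-57857) + (39864/((3*P)))/(-69376) = (2*550*(1 + (-298)²))/(-57857) + (39864/((3*(-88/9))))/(-69376) = (2*550*(1 + 88804))*(-1/57857) + (39864/(-88/3))*(-1/69376) = (2*550*88805)*(-1/57857) + (39864*(-3/88))*(-1/69376) = 97685500*(-1/57857) - 1359*(-1/69376) = -97685500/57857 + 1359/69376 = -6776950620337/4013887232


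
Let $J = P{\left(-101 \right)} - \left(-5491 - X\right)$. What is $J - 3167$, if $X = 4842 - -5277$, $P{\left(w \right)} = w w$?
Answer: $22644$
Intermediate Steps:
$P{\left(w \right)} = w^{2}$
$X = 10119$ ($X = 4842 + 5277 = 10119$)
$J = 25811$ ($J = \left(-101\right)^{2} - \left(-5491 - 10119\right) = 10201 - \left(-5491 - 10119\right) = 10201 - -15610 = 10201 + 15610 = 25811$)
$J - 3167 = 25811 - 3167 = 22644$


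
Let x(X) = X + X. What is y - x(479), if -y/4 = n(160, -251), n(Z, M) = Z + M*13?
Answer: 11454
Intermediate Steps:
n(Z, M) = Z + 13*M
x(X) = 2*X
y = 12412 (y = -4*(160 + 13*(-251)) = -4*(160 - 3263) = -4*(-3103) = 12412)
y - x(479) = 12412 - 2*479 = 12412 - 1*958 = 12412 - 958 = 11454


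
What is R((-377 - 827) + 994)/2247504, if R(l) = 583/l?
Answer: -583/471975840 ≈ -1.2352e-6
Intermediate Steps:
R((-377 - 827) + 994)/2247504 = (583/((-377 - 827) + 994))/2247504 = (583/(-1204 + 994))*(1/2247504) = (583/(-210))*(1/2247504) = (583*(-1/210))*(1/2247504) = -583/210*1/2247504 = -583/471975840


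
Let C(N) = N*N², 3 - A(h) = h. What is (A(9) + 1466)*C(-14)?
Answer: -4006240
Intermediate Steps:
A(h) = 3 - h
C(N) = N³
(A(9) + 1466)*C(-14) = ((3 - 1*9) + 1466)*(-14)³ = ((3 - 9) + 1466)*(-2744) = (-6 + 1466)*(-2744) = 1460*(-2744) = -4006240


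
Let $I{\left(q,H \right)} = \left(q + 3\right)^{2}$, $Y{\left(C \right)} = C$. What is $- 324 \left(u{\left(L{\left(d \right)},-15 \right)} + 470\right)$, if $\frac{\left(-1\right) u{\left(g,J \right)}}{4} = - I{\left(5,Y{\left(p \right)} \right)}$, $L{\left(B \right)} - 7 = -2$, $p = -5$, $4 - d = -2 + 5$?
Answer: $-235224$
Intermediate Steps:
$d = 1$ ($d = 4 - \left(-2 + 5\right) = 4 - 3 = 1$)
$L{\left(B \right)} = 5$ ($L{\left(B \right)} = 7 - 2 = 5$)
$I{\left(q,H \right)} = \left(3 + q\right)^{2}$
$u{\left(g,J \right)} = 256$ ($u{\left(g,J \right)} = - 4 \left(- \left(3 + 5\right)^{2}\right) = - 4 \left(- 8^{2}\right) = - 4 \left(\left(-1\right) 64\right) = \left(-4\right) \left(-64\right) = 256$)
$- 324 \left(u{\left(L{\left(d \right)},-15 \right)} + 470\right) = - 324 \left(256 + 470\right) = \left(-324\right) 726 = -235224$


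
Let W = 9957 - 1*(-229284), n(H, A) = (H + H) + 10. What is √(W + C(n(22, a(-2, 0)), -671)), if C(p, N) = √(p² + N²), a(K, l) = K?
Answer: √(239241 + √453157) ≈ 489.81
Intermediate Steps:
n(H, A) = 10 + 2*H (n(H, A) = 2*H + 10 = 10 + 2*H)
C(p, N) = √(N² + p²)
W = 239241 (W = 9957 + 229284 = 239241)
√(W + C(n(22, a(-2, 0)), -671)) = √(239241 + √((-671)² + (10 + 2*22)²)) = √(239241 + √(450241 + (10 + 44)²)) = √(239241 + √(450241 + 54²)) = √(239241 + √(450241 + 2916)) = √(239241 + √453157)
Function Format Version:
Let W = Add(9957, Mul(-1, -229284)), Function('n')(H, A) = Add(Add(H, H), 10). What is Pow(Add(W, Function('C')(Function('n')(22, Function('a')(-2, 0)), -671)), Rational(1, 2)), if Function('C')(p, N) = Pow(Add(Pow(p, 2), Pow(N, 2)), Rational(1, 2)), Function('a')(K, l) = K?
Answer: Pow(Add(239241, Pow(453157, Rational(1, 2))), Rational(1, 2)) ≈ 489.81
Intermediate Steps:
Function('n')(H, A) = Add(10, Mul(2, H)) (Function('n')(H, A) = Add(Mul(2, H), 10) = Add(10, Mul(2, H)))
Function('C')(p, N) = Pow(Add(Pow(N, 2), Pow(p, 2)), Rational(1, 2))
W = 239241 (W = Add(9957, 229284) = 239241)
Pow(Add(W, Function('C')(Function('n')(22, Function('a')(-2, 0)), -671)), Rational(1, 2)) = Pow(Add(239241, Pow(Add(Pow(-671, 2), Pow(Add(10, Mul(2, 22)), 2)), Rational(1, 2))), Rational(1, 2)) = Pow(Add(239241, Pow(Add(450241, Pow(Add(10, 44), 2)), Rational(1, 2))), Rational(1, 2)) = Pow(Add(239241, Pow(Add(450241, Pow(54, 2)), Rational(1, 2))), Rational(1, 2)) = Pow(Add(239241, Pow(Add(450241, 2916), Rational(1, 2))), Rational(1, 2)) = Pow(Add(239241, Pow(453157, Rational(1, 2))), Rational(1, 2))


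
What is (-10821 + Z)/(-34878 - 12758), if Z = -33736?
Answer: 44557/47636 ≈ 0.93536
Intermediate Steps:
(-10821 + Z)/(-34878 - 12758) = (-10821 - 33736)/(-34878 - 12758) = -44557/(-47636) = -44557*(-1/47636) = 44557/47636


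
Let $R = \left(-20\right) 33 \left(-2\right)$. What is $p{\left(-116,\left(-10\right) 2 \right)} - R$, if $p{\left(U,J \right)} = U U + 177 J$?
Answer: $8596$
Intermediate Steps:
$R = 1320$ ($R = \left(-660\right) \left(-2\right) = 1320$)
$p{\left(U,J \right)} = U^{2} + 177 J$
$p{\left(-116,\left(-10\right) 2 \right)} - R = \left(\left(-116\right)^{2} + 177 \left(\left(-10\right) 2\right)\right) - 1320 = \left(13456 + 177 \left(-20\right)\right) - 1320 = \left(13456 - 3540\right) - 1320 = 9916 - 1320 = 8596$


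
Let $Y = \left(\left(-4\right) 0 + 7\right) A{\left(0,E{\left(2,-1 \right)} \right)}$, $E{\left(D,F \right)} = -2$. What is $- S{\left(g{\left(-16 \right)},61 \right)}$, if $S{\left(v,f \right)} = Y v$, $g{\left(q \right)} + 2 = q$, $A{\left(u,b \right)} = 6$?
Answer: $756$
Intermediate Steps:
$g{\left(q \right)} = -2 + q$
$Y = 42$ ($Y = \left(\left(-4\right) 0 + 7\right) 6 = \left(0 + 7\right) 6 = 7 \cdot 6 = 42$)
$S{\left(v,f \right)} = 42 v$
$- S{\left(g{\left(-16 \right)},61 \right)} = - 42 \left(-2 - 16\right) = - 42 \left(-18\right) = \left(-1\right) \left(-756\right) = 756$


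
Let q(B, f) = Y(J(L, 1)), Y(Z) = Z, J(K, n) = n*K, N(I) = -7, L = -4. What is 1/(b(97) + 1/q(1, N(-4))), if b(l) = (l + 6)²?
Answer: 4/42435 ≈ 9.4262e-5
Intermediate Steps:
J(K, n) = K*n
q(B, f) = -4 (q(B, f) = -4*1 = -4)
b(l) = (6 + l)²
1/(b(97) + 1/q(1, N(-4))) = 1/((6 + 97)² + 1/(-4)) = 1/(103² - ¼) = 1/(10609 - ¼) = 1/(42435/4) = 4/42435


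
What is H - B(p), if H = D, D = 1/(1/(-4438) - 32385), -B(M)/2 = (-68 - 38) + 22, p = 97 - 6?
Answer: -24145742446/143724631 ≈ -168.00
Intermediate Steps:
p = 91
B(M) = 168 (B(M) = -2*((-68 - 38) + 22) = -2*(-106 + 22) = -2*(-84) = 168)
D = -4438/143724631 (D = 1/(-1/4438 - 32385) = 1/(-143724631/4438) = -4438/143724631 ≈ -3.0878e-5)
H = -4438/143724631 ≈ -3.0878e-5
H - B(p) = -4438/143724631 - 1*168 = -4438/143724631 - 168 = -24145742446/143724631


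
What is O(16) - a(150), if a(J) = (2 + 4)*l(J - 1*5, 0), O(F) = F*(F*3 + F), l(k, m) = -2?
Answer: 1036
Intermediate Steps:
O(F) = 4*F**2 (O(F) = F*(3*F + F) = F*(4*F) = 4*F**2)
a(J) = -12 (a(J) = (2 + 4)*(-2) = 6*(-2) = -12)
O(16) - a(150) = 4*16**2 - 1*(-12) = 4*256 + 12 = 1024 + 12 = 1036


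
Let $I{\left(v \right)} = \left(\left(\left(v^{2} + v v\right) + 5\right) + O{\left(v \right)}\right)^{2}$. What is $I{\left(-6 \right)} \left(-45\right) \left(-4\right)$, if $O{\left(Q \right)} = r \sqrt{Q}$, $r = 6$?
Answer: $1028340 + 166320 i \sqrt{6} \approx 1.0283 \cdot 10^{6} + 4.074 \cdot 10^{5} i$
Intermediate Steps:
$O{\left(Q \right)} = 6 \sqrt{Q}$
$I{\left(v \right)} = \left(5 + 2 v^{2} + 6 \sqrt{v}\right)^{2}$ ($I{\left(v \right)} = \left(\left(\left(v^{2} + v v\right) + 5\right) + 6 \sqrt{v}\right)^{2} = \left(\left(\left(v^{2} + v^{2}\right) + 5\right) + 6 \sqrt{v}\right)^{2} = \left(\left(2 v^{2} + 5\right) + 6 \sqrt{v}\right)^{2} = \left(\left(5 + 2 v^{2}\right) + 6 \sqrt{v}\right)^{2} = \left(5 + 2 v^{2} + 6 \sqrt{v}\right)^{2}$)
$I{\left(-6 \right)} \left(-45\right) \left(-4\right) = \left(5 + 2 \left(-6\right)^{2} + 6 \sqrt{-6}\right)^{2} \left(-45\right) \left(-4\right) = \left(5 + 2 \cdot 36 + 6 i \sqrt{6}\right)^{2} \left(-45\right) \left(-4\right) = \left(5 + 72 + 6 i \sqrt{6}\right)^{2} \left(-45\right) \left(-4\right) = \left(77 + 6 i \sqrt{6}\right)^{2} \left(-45\right) \left(-4\right) = - 45 \left(77 + 6 i \sqrt{6}\right)^{2} \left(-4\right) = 180 \left(77 + 6 i \sqrt{6}\right)^{2}$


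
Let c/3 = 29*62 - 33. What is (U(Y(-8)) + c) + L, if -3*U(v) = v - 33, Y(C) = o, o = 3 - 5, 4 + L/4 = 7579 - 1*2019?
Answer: 82592/3 ≈ 27531.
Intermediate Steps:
L = 22224 (L = -16 + 4*(7579 - 1*2019) = -16 + 4*(7579 - 2019) = -16 + 4*5560 = -16 + 22240 = 22224)
o = -2
Y(C) = -2
U(v) = 11 - v/3 (U(v) = -(v - 33)/3 = -(-33 + v)/3 = 11 - v/3)
c = 5295 (c = 3*(29*62 - 33) = 3*(1798 - 33) = 3*1765 = 5295)
(U(Y(-8)) + c) + L = ((11 - 1/3*(-2)) + 5295) + 22224 = ((11 + 2/3) + 5295) + 22224 = (35/3 + 5295) + 22224 = 15920/3 + 22224 = 82592/3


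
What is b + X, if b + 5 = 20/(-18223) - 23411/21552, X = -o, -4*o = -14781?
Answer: -1453670990417/392742096 ≈ -3701.3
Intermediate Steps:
o = 14781/4 (o = -¼*(-14781) = 14781/4 ≈ 3695.3)
X = -14781/4 (X = -1*14781/4 = -14781/4 ≈ -3695.3)
b = -2390760173/392742096 (b = -5 + (20/(-18223) - 23411/21552) = -5 + (20*(-1/18223) - 23411*1/21552) = -5 + (-20/18223 - 23411/21552) = -5 - 427049693/392742096 = -2390760173/392742096 ≈ -6.0874)
b + X = -2390760173/392742096 - 14781/4 = -1453670990417/392742096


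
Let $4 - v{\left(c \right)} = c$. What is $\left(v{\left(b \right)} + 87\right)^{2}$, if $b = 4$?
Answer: $7569$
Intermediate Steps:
$v{\left(c \right)} = 4 - c$
$\left(v{\left(b \right)} + 87\right)^{2} = \left(\left(4 - 4\right) + 87\right)^{2} = \left(0 + 87\right)^{2} = 87^{2} = 7569$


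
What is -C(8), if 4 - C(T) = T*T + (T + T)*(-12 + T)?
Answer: -4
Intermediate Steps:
C(T) = 4 - T² - 2*T*(-12 + T) (C(T) = 4 - (T*T + (T + T)*(-12 + T)) = 4 - (T² + (2*T)*(-12 + T)) = 4 - (T² + 2*T*(-12 + T)) = 4 + (-T² - 2*T*(-12 + T)) = 4 - T² - 2*T*(-12 + T))
-C(8) = -(4 - 3*8² + 24*8) = -(4 - 3*64 + 192) = -(4 - 192 + 192) = -1*4 = -4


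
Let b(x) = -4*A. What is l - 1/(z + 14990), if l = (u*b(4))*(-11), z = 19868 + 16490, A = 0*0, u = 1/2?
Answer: -1/51348 ≈ -1.9475e-5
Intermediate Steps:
u = ½ ≈ 0.50000
A = 0
z = 36358
b(x) = 0 (b(x) = -4*0 = 0)
l = 0 (l = ((½)*0)*(-11) = 0*(-11) = 0)
l - 1/(z + 14990) = 0 - 1/(36358 + 14990) = 0 - 1/51348 = -1/51348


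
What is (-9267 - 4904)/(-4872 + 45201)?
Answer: -14171/40329 ≈ -0.35138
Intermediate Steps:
(-9267 - 4904)/(-4872 + 45201) = -14171/40329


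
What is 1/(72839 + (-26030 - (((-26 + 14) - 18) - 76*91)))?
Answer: 1/53755 ≈ 1.8603e-5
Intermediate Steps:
1/(72839 + (-26030 - (((-26 + 14) - 18) - 76*91))) = 1/(72839 + (-26030 - ((-12 - 18) - 6916))) = 1/(72839 + (-26030 - (-30 - 6916))) = 1/(72839 + (-26030 - 1*(-6946))) = 1/(72839 + (-26030 + 6946)) = 1/(72839 - 19084) = 1/53755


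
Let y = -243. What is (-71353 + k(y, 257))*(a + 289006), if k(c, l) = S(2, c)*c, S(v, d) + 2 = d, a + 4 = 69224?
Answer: -4233514868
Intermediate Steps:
a = 69220 (a = -4 + 69224 = 69220)
S(v, d) = -2 + d
k(c, l) = c*(-2 + c) (k(c, l) = (-2 + c)*c = c*(-2 + c))
(-71353 + k(y, 257))*(a + 289006) = (-71353 - 243*(-2 - 243))*(69220 + 289006) = (-71353 - 243*(-245))*358226 = (-71353 + 59535)*358226 = -11818*358226 = -4233514868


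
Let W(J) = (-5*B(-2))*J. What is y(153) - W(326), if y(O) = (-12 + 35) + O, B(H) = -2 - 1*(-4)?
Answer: 3436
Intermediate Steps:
B(H) = 2 (B(H) = -2 + 4 = 2)
y(O) = 23 + O
W(J) = -10*J (W(J) = (-5*2)*J = -10*J)
y(153) - W(326) = (23 + 153) - (-10)*326 = 176 - 1*(-3260) = 176 + 3260 = 3436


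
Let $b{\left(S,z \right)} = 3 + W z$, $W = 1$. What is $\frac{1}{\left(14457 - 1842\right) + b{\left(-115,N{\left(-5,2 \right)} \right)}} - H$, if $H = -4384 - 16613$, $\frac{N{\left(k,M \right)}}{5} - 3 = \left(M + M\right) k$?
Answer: $\frac{263155402}{12533} \approx 20997.0$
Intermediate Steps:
$N{\left(k,M \right)} = 15 + 10 M k$ ($N{\left(k,M \right)} = 15 + 5 \left(M + M\right) k = 15 + 5 \cdot 2 M k = 15 + 10 M k$)
$b{\left(S,z \right)} = 3 + z$ ($b{\left(S,z \right)} = 3 + 1 z = 3 + z$)
$H = -20997$
$\frac{1}{\left(14457 - 1842\right) + b{\left(-115,N{\left(-5,2 \right)} \right)}} - H = \frac{1}{\left(14457 - 1842\right) + \left(3 + \left(15 + 10 \cdot 2 \left(-5\right)\right)\right)} - -20997 = \frac{1}{12615 + \left(3 + \left(15 - 100\right)\right)} + 20997 = \frac{1}{12615 + \left(3 - 85\right)} + 20997 = \frac{1}{12615 - 82} + 20997 = \frac{1}{12533} + 20997 = \frac{263155402}{12533}$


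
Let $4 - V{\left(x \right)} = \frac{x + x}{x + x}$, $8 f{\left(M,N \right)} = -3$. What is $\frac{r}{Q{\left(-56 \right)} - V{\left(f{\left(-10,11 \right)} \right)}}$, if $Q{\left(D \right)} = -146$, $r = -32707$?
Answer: $\frac{32707}{149} \approx 219.51$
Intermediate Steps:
$f{\left(M,N \right)} = - \frac{3}{8}$ ($f{\left(M,N \right)} = \frac{1}{8} \left(-3\right) = - \frac{3}{8}$)
$V{\left(x \right)} = 3$ ($V{\left(x \right)} = 4 - \frac{x + x}{x + x} = 4 - \frac{2 x}{2 x} = 4 - 2 x \frac{1}{2 x} = 4 - 1 = 3$)
$\frac{r}{Q{\left(-56 \right)} - V{\left(f{\left(-10,11 \right)} \right)}} = - \frac{32707}{-146 - 3} = - \frac{32707}{-149} = \left(-32707\right) \left(- \frac{1}{149}\right) = \frac{32707}{149}$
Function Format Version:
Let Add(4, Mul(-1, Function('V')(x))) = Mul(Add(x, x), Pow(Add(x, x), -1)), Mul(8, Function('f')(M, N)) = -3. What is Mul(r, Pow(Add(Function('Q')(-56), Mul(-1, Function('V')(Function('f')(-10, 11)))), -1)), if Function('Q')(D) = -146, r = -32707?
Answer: Rational(32707, 149) ≈ 219.51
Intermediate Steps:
Function('f')(M, N) = Rational(-3, 8) (Function('f')(M, N) = Mul(Rational(1, 8), -3) = Rational(-3, 8))
Function('V')(x) = 3 (Function('V')(x) = Add(4, Mul(-1, Mul(Add(x, x), Pow(Add(x, x), -1)))) = Add(4, Mul(-1, Mul(Mul(2, x), Pow(Mul(2, x), -1)))) = Add(4, Mul(-1, Mul(Mul(2, x), Mul(Rational(1, 2), Pow(x, -1))))) = Add(4, Mul(-1, 1)) = Add(4, -1) = 3)
Mul(r, Pow(Add(Function('Q')(-56), Mul(-1, Function('V')(Function('f')(-10, 11)))), -1)) = Mul(-32707, Pow(Add(-146, Mul(-1, 3)), -1)) = Mul(-32707, Pow(Add(-146, -3), -1)) = Mul(-32707, Pow(-149, -1)) = Mul(-32707, Rational(-1, 149)) = Rational(32707, 149)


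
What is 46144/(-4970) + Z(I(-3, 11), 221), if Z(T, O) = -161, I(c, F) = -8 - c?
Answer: -60451/355 ≈ -170.28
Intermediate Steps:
46144/(-4970) + Z(I(-3, 11), 221) = 46144/(-4970) - 161 = 46144*(-1/4970) - 161 = -3296/355 - 161 = -60451/355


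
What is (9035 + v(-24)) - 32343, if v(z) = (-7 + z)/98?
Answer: -2284215/98 ≈ -23308.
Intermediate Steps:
v(z) = -1/14 + z/98 (v(z) = (-7 + z)*(1/98) = -1/14 + z/98)
(9035 + v(-24)) - 32343 = (9035 + (-1/14 + (1/98)*(-24))) - 32343 = (9035 + (-1/14 - 12/49)) - 32343 = (9035 - 31/98) - 32343 = 885399/98 - 32343 = -2284215/98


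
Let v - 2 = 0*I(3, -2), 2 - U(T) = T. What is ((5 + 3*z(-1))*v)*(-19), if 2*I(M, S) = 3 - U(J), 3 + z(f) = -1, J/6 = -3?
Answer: 266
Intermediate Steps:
J = -18 (J = 6*(-3) = -18)
z(f) = -4 (z(f) = -3 - 1 = -4)
U(T) = 2 - T
I(M, S) = -17/2 (I(M, S) = (3 - (2 - 1*(-18)))/2 = (3 - (2 + 18))/2 = (3 - 1*20)/2 = (3 - 20)/2 = (1/2)*(-17) = -17/2)
v = 2 (v = 2 + 0*(-17/2) = 2 + 0 = 2)
((5 + 3*z(-1))*v)*(-19) = ((5 + 3*(-4))*2)*(-19) = ((5 - 12)*2)*(-19) = -7*2*(-19) = -14*(-19) = 266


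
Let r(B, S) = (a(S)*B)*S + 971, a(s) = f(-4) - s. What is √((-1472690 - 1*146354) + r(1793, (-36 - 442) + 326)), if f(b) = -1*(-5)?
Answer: 45*I*√21929 ≈ 6663.8*I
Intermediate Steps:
f(b) = 5
a(s) = 5 - s
r(B, S) = 971 + B*S*(5 - S) (r(B, S) = ((5 - S)*B)*S + 971 = (B*(5 - S))*S + 971 = B*S*(5 - S) + 971 = 971 + B*S*(5 - S))
√((-1472690 - 1*146354) + r(1793, (-36 - 442) + 326)) = √((-1472690 - 1*146354) + (971 - 1*1793*((-36 - 442) + 326)*(-5 + ((-36 - 442) + 326)))) = √((-1472690 - 146354) + (971 - 1*1793*(-478 + 326)*(-5 + (-478 + 326)))) = √(-1619044 + (971 - 1*1793*(-152)*(-5 - 152))) = √(-1619044 + (971 - 1*1793*(-152)*(-157))) = √(-1619044 + (971 - 42788152)) = √(-1619044 - 42787181) = √(-44406225) = 45*I*√21929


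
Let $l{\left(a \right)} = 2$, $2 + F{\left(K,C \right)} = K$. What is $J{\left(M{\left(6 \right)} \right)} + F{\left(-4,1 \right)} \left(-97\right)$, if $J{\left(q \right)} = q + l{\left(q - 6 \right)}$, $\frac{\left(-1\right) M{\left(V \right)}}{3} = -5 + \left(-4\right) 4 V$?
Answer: $887$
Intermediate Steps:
$F{\left(K,C \right)} = -2 + K$
$M{\left(V \right)} = 15 + 48 V$ ($M{\left(V \right)} = - 3 \left(-5 + \left(-4\right) 4 V\right) = - 3 \left(-5 - 16 V\right) = 15 + 48 V$)
$J{\left(q \right)} = 2 + q$ ($J{\left(q \right)} = q + 2 = 2 + q$)
$J{\left(M{\left(6 \right)} \right)} + F{\left(-4,1 \right)} \left(-97\right) = \left(2 + \left(15 + 48 \cdot 6\right)\right) + \left(-2 - 4\right) \left(-97\right) = \left(2 + \left(15 + 288\right)\right) - -582 = \left(2 + 303\right) + 582 = 305 + 582 = 887$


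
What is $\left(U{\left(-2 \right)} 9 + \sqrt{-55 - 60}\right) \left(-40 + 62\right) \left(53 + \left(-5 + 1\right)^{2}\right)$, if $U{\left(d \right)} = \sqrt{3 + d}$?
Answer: $13662 + 1518 i \sqrt{115} \approx 13662.0 + 16279.0 i$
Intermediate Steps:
$\left(U{\left(-2 \right)} 9 + \sqrt{-55 - 60}\right) \left(-40 + 62\right) \left(53 + \left(-5 + 1\right)^{2}\right) = \left(\sqrt{3 - 2} \cdot 9 + \sqrt{-55 - 60}\right) \left(-40 + 62\right) \left(53 + \left(-5 + 1\right)^{2}\right) = \left(\sqrt{1} \cdot 9 + \sqrt{-115}\right) 22 \left(53 + \left(-4\right)^{2}\right) = \left(1 \cdot 9 + i \sqrt{115}\right) 22 \left(53 + 16\right) = \left(9 + i \sqrt{115}\right) 22 \cdot 69 = \left(9 + i \sqrt{115}\right) 1518 = 13662 + 1518 i \sqrt{115}$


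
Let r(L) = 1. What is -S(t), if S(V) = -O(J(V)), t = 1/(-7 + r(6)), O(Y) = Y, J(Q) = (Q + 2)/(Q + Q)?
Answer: -11/2 ≈ -5.5000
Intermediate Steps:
J(Q) = (2 + Q)/(2*Q) (J(Q) = (2 + Q)/((2*Q)) = (2 + Q)*(1/(2*Q)) = (2 + Q)/(2*Q))
t = -⅙ (t = 1/(-7 + 1) = 1/(-6) = -⅙ ≈ -0.16667)
S(V) = -(2 + V)/(2*V)
-S(t) = -(-2 - 1*(-⅙))/(2*(-⅙)) = -(-6)*(-2 + ⅙)/2 = -(-6)*(-11)/(2*6) = -1*11/2 = -11/2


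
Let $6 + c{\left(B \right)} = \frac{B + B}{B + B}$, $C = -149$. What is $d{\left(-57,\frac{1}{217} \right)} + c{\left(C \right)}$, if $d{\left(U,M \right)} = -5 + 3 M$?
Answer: $- \frac{2167}{217} \approx -9.9862$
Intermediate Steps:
$c{\left(B \right)} = -5$ ($c{\left(B \right)} = -6 + \frac{B + B}{B + B} = -6 + \frac{2 B}{2 B} = -6 + 2 B \frac{1}{2 B} = -6 + 1 = -5$)
$d{\left(-57,\frac{1}{217} \right)} + c{\left(C \right)} = \left(-5 + \frac{3}{217}\right) - 5 = - \frac{1082}{217} - 5 = - \frac{2167}{217}$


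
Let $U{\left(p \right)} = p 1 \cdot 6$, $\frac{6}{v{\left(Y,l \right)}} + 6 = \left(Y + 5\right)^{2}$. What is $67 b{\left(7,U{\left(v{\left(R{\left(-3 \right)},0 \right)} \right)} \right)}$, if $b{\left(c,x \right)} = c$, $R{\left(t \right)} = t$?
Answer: $469$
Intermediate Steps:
$v{\left(Y,l \right)} = \frac{6}{-6 + \left(5 + Y\right)^{2}}$ ($v{\left(Y,l \right)} = \frac{6}{-6 + \left(Y + 5\right)^{2}} = \frac{6}{-6 + \left(5 + Y\right)^{2}}$)
$U{\left(p \right)} = 6 p$ ($U{\left(p \right)} = p 6 = 6 p$)
$67 b{\left(7,U{\left(v{\left(R{\left(-3 \right)},0 \right)} \right)} \right)} = 67 \cdot 7 = 469$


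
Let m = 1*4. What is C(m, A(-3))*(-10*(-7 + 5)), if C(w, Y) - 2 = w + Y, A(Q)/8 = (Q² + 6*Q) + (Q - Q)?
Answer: -1320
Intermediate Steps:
m = 4
A(Q) = 8*Q² + 48*Q (A(Q) = 8*((Q² + 6*Q) + (Q - Q)) = 8*((Q² + 6*Q) + 0) = 8*(Q² + 6*Q) = 8*Q² + 48*Q)
C(w, Y) = 2 + Y + w (C(w, Y) = 2 + (w + Y) = 2 + (Y + w) = 2 + Y + w)
C(m, A(-3))*(-10*(-7 + 5)) = (2 + 8*(-3)*(6 - 3) + 4)*(-10*(-7 + 5)) = (2 + 8*(-3)*3 + 4)*(-10*(-2)) = (2 - 72 + 4)*20 = -66*20 = -1320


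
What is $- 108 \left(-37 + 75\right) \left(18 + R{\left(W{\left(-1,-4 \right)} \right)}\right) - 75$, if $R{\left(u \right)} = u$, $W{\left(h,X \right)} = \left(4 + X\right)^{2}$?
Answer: $-73947$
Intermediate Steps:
$- 108 \left(-37 + 75\right) \left(18 + R{\left(W{\left(-1,-4 \right)} \right)}\right) - 75 = - 108 \left(-37 + 75\right) \left(18 + \left(4 - 4\right)^{2}\right) - 75 = - 108 \cdot 38 \left(18 + 0^{2}\right) - 75 = - 108 \cdot 38 \left(18 + 0\right) - 75 = - 108 \cdot 38 \cdot 18 - 75 = \left(-108\right) 684 - 75 = -73872 - 75 = -73947$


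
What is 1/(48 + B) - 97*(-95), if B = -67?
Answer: 175084/19 ≈ 9215.0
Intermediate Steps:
1/(48 + B) - 97*(-95) = 1/(48 - 67) - 97*(-95) = 1/(-19) + 9215 = -1/19 + 9215 = 175084/19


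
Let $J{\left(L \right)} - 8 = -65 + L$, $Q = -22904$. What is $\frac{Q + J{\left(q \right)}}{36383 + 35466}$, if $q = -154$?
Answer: $- \frac{23115}{71849} \approx -0.32172$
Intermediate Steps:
$J{\left(L \right)} = -57 + L$ ($J{\left(L \right)} = 8 + \left(-65 + L\right) = -57 + L$)
$\frac{Q + J{\left(q \right)}}{36383 + 35466} = \frac{-22904 - 211}{36383 + 35466} = \frac{-22904 - 211}{71849} = \left(-23115\right) \frac{1}{71849} = - \frac{23115}{71849}$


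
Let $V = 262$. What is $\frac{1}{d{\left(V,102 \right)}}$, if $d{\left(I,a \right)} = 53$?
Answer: $\frac{1}{53} \approx 0.018868$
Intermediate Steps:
$\frac{1}{d{\left(V,102 \right)}} = \frac{1}{53}$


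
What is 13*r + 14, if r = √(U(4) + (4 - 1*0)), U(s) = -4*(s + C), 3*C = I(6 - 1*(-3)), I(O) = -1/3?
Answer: 14 + 26*I*√26/3 ≈ 14.0 + 44.192*I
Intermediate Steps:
I(O) = -⅓ (I(O) = -1*⅓ = -⅓)
C = -⅑ (C = (⅓)*(-⅓) = -⅑ ≈ -0.11111)
U(s) = 4/9 - 4*s (U(s) = -4*(s - ⅑) = -4*(-⅑ + s) = 4/9 - 4*s)
r = 2*I*√26/3 (r = √((4/9 - 4*4) + (4 - 1*0)) = √((4/9 - 16) + (4 + 0)) = √(-140/9 + 4) = √(-104/9) = 2*I*√26/3 ≈ 3.3993*I)
13*r + 14 = 13*(2*I*√26/3) + 14 = 26*I*√26/3 + 14 = 14 + 26*I*√26/3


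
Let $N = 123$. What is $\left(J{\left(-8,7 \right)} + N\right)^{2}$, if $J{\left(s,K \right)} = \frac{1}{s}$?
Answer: $\frac{966289}{64} \approx 15098.0$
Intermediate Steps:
$\left(J{\left(-8,7 \right)} + N\right)^{2} = \left(\frac{1}{-8} + 123\right)^{2} = \left(- \frac{1}{8} + 123\right)^{2} = \left(\frac{983}{8}\right)^{2} = \frac{966289}{64}$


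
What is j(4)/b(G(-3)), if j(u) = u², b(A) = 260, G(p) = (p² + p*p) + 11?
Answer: 4/65 ≈ 0.061538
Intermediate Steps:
G(p) = 11 + 2*p² (G(p) = (p² + p²) + 11 = 2*p² + 11 = 11 + 2*p²)
j(4)/b(G(-3)) = 4²/260 = 16*(1/260) = 4/65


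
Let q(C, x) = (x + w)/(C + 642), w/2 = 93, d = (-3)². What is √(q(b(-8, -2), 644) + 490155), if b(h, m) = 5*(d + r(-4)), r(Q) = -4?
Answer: √218065121405/667 ≈ 700.11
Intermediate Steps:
d = 9
w = 186 (w = 2*93 = 186)
b(h, m) = 25 (b(h, m) = 5*(9 - 4) = 5*5 = 25)
q(C, x) = (186 + x)/(642 + C) (q(C, x) = (x + 186)/(C + 642) = (186 + x)/(642 + C))
√(q(b(-8, -2), 644) + 490155) = √((186 + 644)/(642 + 25) + 490155) = √(830/667 + 490155) = √(326934215/667) = √218065121405/667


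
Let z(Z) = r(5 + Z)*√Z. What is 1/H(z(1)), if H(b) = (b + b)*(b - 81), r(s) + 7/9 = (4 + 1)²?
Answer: -81/222796 ≈ -0.00036356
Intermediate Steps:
r(s) = 218/9 (r(s) = -7/9 + (4 + 1)² = -7/9 + 5² = -7/9 + 25 = 218/9)
z(Z) = 218*√Z/9
H(b) = 2*b*(-81 + b) (H(b) = (2*b)*(-81 + b) = 2*b*(-81 + b))
1/H(z(1)) = 1/(2*(218*√1/9)*(-81 + 218*√1/9)) = 1/(2*((218/9)*1)*(-81 + (218/9)*1)) = 1/(2*(218/9)*(-81 + 218/9)) = 1/(2*(218/9)*(-511/9)) = 1/(-222796/81) = -81/222796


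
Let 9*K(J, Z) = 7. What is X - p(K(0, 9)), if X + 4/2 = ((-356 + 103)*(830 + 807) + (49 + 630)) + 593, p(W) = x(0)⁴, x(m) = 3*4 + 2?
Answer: -451307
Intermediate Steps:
K(J, Z) = 7/9 (K(J, Z) = (⅑)*7 = 7/9)
x(m) = 14 (x(m) = 12 + 2 = 14)
p(W) = 38416 (p(W) = 14⁴ = 38416)
X = -412891 (X = -2 + (((-356 + 103)*(830 + 807) + (49 + 630)) + 593) = -2 + ((-253*1637 + 679) + 593) = -2 + ((-414161 + 679) + 593) = -2 + (-413482 + 593) = -2 - 412889 = -412891)
X - p(K(0, 9)) = -412891 - 1*38416 = -412891 - 38416 = -451307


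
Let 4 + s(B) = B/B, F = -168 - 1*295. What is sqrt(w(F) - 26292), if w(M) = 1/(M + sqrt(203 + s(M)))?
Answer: sqrt(-12173197 + 262920*sqrt(2))/sqrt(463 - 10*sqrt(2)) ≈ 162.15*I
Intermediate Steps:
F = -463 (F = -168 - 295 = -463)
s(B) = -3 (s(B) = -4 + B/B = -4 + 1 = -3)
w(M) = 1/(M + 10*sqrt(2)) (w(M) = 1/(M + sqrt(203 - 3)) = 1/(M + sqrt(200)) = 1/(M + 10*sqrt(2)))
sqrt(w(F) - 26292) = sqrt(1/(-463 + 10*sqrt(2)) - 26292) = sqrt(-26292 + 1/(-463 + 10*sqrt(2)))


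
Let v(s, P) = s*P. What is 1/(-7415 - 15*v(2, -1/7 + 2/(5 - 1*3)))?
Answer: -7/52085 ≈ -0.00013440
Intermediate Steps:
v(s, P) = P*s
1/(-7415 - 15*v(2, -1/7 + 2/(5 - 1*3))) = 1/(-7415 - 15*(-1/7 + 2/(5 - 1*3))*2) = 1/(-7415 - 15*(-1*1/7 + 2/(5 - 3))*2) = 1/(-7415 - 15*(-1/7 + 2/2)*2) = 1/(-7415 - 15*(-1/7 + 2*(1/2))*2) = 1/(-7415 - 15*(-1/7 + 1)*2) = 1/(-7415 - 90*2/7) = 1/(-7415 - 15*12/7) = 1/(-7415 - 180/7) = 1/(-52085/7) = -7/52085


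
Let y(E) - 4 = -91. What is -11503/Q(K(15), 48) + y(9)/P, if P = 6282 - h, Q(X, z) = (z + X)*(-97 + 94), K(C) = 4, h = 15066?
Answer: 935703/12688 ≈ 73.747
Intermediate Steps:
y(E) = -87 (y(E) = 4 - 91 = -87)
Q(X, z) = -3*X - 3*z (Q(X, z) = (X + z)*(-3) = -3*X - 3*z)
P = -8784 (P = 6282 - 1*15066 = 6282 - 15066 = -8784)
-11503/Q(K(15), 48) + y(9)/P = -11503/(-3*4 - 3*48) - 87/(-8784) = -11503/(-12 - 144) - 87*(-1/8784) = -11503/(-156) + 29/2928 = -11503*(-1/156) + 29/2928 = 11503/156 + 29/2928 = 935703/12688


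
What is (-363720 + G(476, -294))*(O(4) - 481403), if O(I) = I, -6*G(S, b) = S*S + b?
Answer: 579749297099/3 ≈ 1.9325e+11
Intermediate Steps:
G(S, b) = -b/6 - S²/6 (G(S, b) = -(S*S + b)/6 = -(S² + b)/6 = -(b + S²)/6 = -b/6 - S²/6)
(-363720 + G(476, -294))*(O(4) - 481403) = (-363720 + (-⅙*(-294) - ⅙*476²))*(4 - 481403) = (-363720 + (49 - ⅙*226576))*(-481399) = (-363720 + (49 - 113288/3))*(-481399) = (-363720 - 113141/3)*(-481399) = -1204301/3*(-481399) = 579749297099/3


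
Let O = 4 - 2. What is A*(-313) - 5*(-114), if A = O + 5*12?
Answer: -18836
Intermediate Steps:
O = 2
A = 62 (A = 2 + 5*12 = 2 + 60 = 62)
A*(-313) - 5*(-114) = 62*(-313) - 5*(-114) = -19406 + 570 = -18836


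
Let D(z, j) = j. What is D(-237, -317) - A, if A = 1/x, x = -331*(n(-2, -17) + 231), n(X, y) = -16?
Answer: -22559304/71165 ≈ -317.00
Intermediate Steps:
x = -71165 (x = -331*(-16 + 231) = -331*215 = -71165)
A = -1/71165 (A = 1/(-71165) = -1/71165 ≈ -1.4052e-5)
D(-237, -317) - A = -317 - 1*(-1/71165) = -317 + 1/71165 = -22559304/71165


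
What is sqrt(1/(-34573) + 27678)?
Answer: sqrt(33083301047489)/34573 ≈ 166.37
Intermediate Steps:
sqrt(1/(-34573) + 27678) = sqrt(-1/34573 + 27678) = sqrt(956911493/34573) = sqrt(33083301047489)/34573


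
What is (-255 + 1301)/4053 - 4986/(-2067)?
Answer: 7456780/2792517 ≈ 2.6703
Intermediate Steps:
(-255 + 1301)/4053 - 4986/(-2067) = 1046*(1/4053) - 4986*(-1/2067) = 1046/4053 + 1662/689 = 7456780/2792517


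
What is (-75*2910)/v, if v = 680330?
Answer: -21825/68033 ≈ -0.32080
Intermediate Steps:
(-75*2910)/v = -75*2910/680330 = -218250*1/680330 = -21825/68033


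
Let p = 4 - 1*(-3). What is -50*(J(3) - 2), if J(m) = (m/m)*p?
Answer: -250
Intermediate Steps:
p = 7 (p = 4 + 3 = 7)
J(m) = 7 (J(m) = (m/m)*7 = 1*7 = 7)
-50*(J(3) - 2) = -50*(7 - 2) = -50*5 = -250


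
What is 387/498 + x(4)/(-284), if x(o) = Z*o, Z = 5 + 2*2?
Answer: 7665/11786 ≈ 0.65035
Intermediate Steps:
Z = 9 (Z = 5 + 4 = 9)
x(o) = 9*o
387/498 + x(4)/(-284) = 387/498 + (9*4)/(-284) = 387*(1/498) + 36*(-1/284) = 129/166 - 9/71 = 7665/11786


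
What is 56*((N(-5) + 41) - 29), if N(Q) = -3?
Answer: 504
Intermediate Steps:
56*((N(-5) + 41) - 29) = 56*((-3 + 41) - 29) = 56*(38 - 29) = 56*9 = 504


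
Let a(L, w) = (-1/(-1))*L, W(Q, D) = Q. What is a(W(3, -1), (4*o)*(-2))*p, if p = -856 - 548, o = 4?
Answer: -4212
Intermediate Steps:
a(L, w) = L (a(L, w) = (-1*(-1))*L = 1*L = L)
p = -1404
a(W(3, -1), (4*o)*(-2))*p = 3*(-1404) = -4212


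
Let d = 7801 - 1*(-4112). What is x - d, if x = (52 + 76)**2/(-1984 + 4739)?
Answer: -32803931/2755 ≈ -11907.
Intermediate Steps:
d = 11913 (d = 7801 + 4112 = 11913)
x = 16384/2755 (x = 128**2/2755 = 16384*(1/2755) = 16384/2755 ≈ 5.9470)
x - d = 16384/2755 - 1*11913 = 16384/2755 - 11913 = -32803931/2755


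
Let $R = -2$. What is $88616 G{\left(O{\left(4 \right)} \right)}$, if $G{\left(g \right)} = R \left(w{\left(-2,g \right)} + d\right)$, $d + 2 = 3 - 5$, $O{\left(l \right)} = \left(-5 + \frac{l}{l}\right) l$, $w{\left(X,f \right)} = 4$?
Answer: $0$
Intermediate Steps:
$O{\left(l \right)} = - 4 l$ ($O{\left(l \right)} = \left(-5 + 1\right) l = - 4 l$)
$d = -4$ ($d = -2 + \left(3 - 5\right) = -2 - 2 = -4$)
$G{\left(g \right)} = 0$ ($G{\left(g \right)} = - 2 \left(4 - 4\right) = \left(-2\right) 0 = 0$)
$88616 G{\left(O{\left(4 \right)} \right)} = 88616 \cdot 0 = 0$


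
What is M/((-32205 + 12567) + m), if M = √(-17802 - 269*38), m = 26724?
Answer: I*√7006/3543 ≈ 0.023625*I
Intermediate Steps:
M = 2*I*√7006 (M = √(-17802 - 10222) = √(-28024) = 2*I*√7006 ≈ 167.4*I)
M/((-32205 + 12567) + m) = (2*I*√7006)/((-32205 + 12567) + 26724) = (2*I*√7006)/(-19638 + 26724) = (2*I*√7006)/7086 = (2*I*√7006)*(1/7086) = I*√7006/3543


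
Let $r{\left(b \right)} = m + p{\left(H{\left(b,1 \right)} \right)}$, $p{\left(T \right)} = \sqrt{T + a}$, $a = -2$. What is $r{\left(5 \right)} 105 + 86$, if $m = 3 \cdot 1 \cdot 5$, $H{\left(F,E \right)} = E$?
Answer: $1661 + 105 i \approx 1661.0 + 105.0 i$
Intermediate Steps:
$p{\left(T \right)} = \sqrt{-2 + T}$ ($p{\left(T \right)} = \sqrt{T - 2} = \sqrt{-2 + T}$)
$m = 15$ ($m = 3 \cdot 5 = 15$)
$r{\left(b \right)} = 15 + i$ ($r{\left(b \right)} = 15 + \sqrt{-2 + 1} = 15 + \sqrt{-1} = 15 + i$)
$r{\left(5 \right)} 105 + 86 = \left(15 + i\right) 105 + 86 = \left(1575 + 105 i\right) + 86 = 1661 + 105 i$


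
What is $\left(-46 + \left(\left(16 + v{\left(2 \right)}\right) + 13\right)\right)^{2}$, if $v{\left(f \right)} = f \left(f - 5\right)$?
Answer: $529$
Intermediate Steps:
$v{\left(f \right)} = f \left(-5 + f\right)$
$\left(-46 + \left(\left(16 + v{\left(2 \right)}\right) + 13\right)\right)^{2} = \left(-46 + \left(\left(16 + 2 \left(-5 + 2\right)\right) + 13\right)\right)^{2} = \left(-46 + \left(\left(16 + 2 \left(-3\right)\right) + 13\right)\right)^{2} = \left(-46 + \left(\left(16 - 6\right) + 13\right)\right)^{2} = \left(-46 + \left(10 + 13\right)\right)^{2} = \left(-46 + 23\right)^{2} = \left(-23\right)^{2} = 529$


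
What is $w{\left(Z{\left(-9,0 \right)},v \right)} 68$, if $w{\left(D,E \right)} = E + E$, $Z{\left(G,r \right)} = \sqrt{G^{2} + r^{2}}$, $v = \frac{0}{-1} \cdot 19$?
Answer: $0$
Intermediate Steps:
$v = 0$ ($v = 0 \left(-1\right) 19 = 0 \cdot 19 = 0$)
$w{\left(D,E \right)} = 2 E$
$w{\left(Z{\left(-9,0 \right)},v \right)} 68 = 2 \cdot 0 \cdot 68 = 0 \cdot 68 = 0$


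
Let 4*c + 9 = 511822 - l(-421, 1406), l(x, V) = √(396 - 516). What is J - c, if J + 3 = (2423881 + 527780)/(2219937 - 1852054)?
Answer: -188279909831/1471532 + I*√30/2 ≈ -1.2795e+5 + 2.7386*I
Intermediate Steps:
l(x, V) = 2*I*√30 (l(x, V) = √(-120) = 2*I*√30)
c = 511813/4 - I*√30/2 (c = -9/4 + (511822 - 2*I*√30)/4 = -9/4 + (255911/2 - I*√30/2) = 511813/4 - I*√30/2 ≈ 1.2795e+5 - 2.7386*I)
J = 1848012/367883 (J = -3 + (2423881 + 527780)/(2219937 - 1852054) = -3 + 2951661/367883 = 1848012/367883 ≈ 5.0234)
J - c = 1848012/367883 - (511813/4 - I*√30/2) = 1848012/367883 + (-511813/4 + I*√30/2) = -188279909831/1471532 + I*√30/2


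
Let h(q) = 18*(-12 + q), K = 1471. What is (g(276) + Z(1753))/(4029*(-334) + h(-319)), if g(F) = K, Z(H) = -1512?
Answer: 41/1351644 ≈ 3.0333e-5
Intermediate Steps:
h(q) = -216 + 18*q
g(F) = 1471
(g(276) + Z(1753))/(4029*(-334) + h(-319)) = (1471 - 1512)/(4029*(-334) + (-216 + 18*(-319))) = -41/(-1345686 + (-216 - 5742)) = -41/(-1345686 - 5958) = -41/(-1351644) = -41*(-1/1351644) = 41/1351644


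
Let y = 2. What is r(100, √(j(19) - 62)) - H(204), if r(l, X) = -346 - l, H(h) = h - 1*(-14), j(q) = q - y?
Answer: -664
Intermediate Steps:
j(q) = -2 + q (j(q) = q - 1*2 = q - 2 = -2 + q)
H(h) = 14 + h (H(h) = h + 14 = 14 + h)
r(100, √(j(19) - 62)) - H(204) = (-346 - 1*100) - (14 + 204) = (-346 - 100) - 1*218 = -446 - 218 = -664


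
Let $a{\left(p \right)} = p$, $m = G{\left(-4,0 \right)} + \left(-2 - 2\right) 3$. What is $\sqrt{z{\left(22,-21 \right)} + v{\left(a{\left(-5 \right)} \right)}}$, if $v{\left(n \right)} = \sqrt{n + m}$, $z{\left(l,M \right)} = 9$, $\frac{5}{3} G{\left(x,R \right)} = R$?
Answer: $\sqrt{9 + i \sqrt{17}} \approx 3.074 + 0.67063 i$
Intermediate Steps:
$G{\left(x,R \right)} = \frac{3 R}{5}$
$m = -12$ ($m = \frac{3}{5} \cdot 0 + \left(-2 - 2\right) 3 = 0 + \left(-2 - 2\right) 3 = 0 - 12 = -12$)
$v{\left(n \right)} = \sqrt{-12 + n}$ ($v{\left(n \right)} = \sqrt{n - 12} = \sqrt{-12 + n}$)
$\sqrt{z{\left(22,-21 \right)} + v{\left(a{\left(-5 \right)} \right)}} = \sqrt{9 + \sqrt{-12 - 5}} = \sqrt{9 + \sqrt{-17}} = \sqrt{9 + i \sqrt{17}}$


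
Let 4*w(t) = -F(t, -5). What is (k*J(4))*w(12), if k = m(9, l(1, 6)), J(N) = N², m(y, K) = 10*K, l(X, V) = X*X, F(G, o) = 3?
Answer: -120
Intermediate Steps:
l(X, V) = X²
k = 10 (k = 10*1² = 10*1 = 10)
w(t) = -¾ (w(t) = (-1*3)/4 = (¼)*(-3) = -¾)
(k*J(4))*w(12) = (10*4²)*(-¾) = (10*16)*(-¾) = 160*(-¾) = -120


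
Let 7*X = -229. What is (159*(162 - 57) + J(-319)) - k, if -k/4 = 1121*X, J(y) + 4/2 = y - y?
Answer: -909985/7 ≈ -1.3000e+5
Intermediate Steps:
X = -229/7 (X = (⅐)*(-229) = -229/7 ≈ -32.714)
J(y) = -2 (J(y) = -2 + (y - y) = -2 + 0 = -2)
k = 1026836/7 (k = -4484*(-229)/7 = -4*(-256709/7) = 1026836/7 ≈ 1.4669e+5)
(159*(162 - 57) + J(-319)) - k = (159*(162 - 57) - 2) - 1*1026836/7 = (159*105 - 2) - 1026836/7 = (16695 - 2) - 1026836/7 = 16693 - 1026836/7 = -909985/7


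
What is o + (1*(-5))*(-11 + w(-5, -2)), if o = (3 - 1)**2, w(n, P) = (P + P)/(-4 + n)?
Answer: 511/9 ≈ 56.778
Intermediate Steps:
w(n, P) = 2*P/(-4 + n) (w(n, P) = (2*P)/(-4 + n) = 2*P/(-4 + n))
o = 4 (o = 2**2 = 4)
o + (1*(-5))*(-11 + w(-5, -2)) = 4 + (1*(-5))*(-11 + 2*(-2)/(-4 - 5)) = 4 - 5*(-11 + 2*(-2)/(-9)) = 4 - 5*(-11 + 2*(-2)*(-1/9)) = 4 - 5*(-11 + 4/9) = 4 - 5*(-95/9) = 4 + 475/9 = 511/9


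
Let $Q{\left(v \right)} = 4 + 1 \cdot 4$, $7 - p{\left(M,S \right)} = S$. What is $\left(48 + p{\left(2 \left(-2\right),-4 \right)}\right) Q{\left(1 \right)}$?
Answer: $472$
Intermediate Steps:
$p{\left(M,S \right)} = 7 - S$
$Q{\left(v \right)} = 8$ ($Q{\left(v \right)} = 4 + 4 = 8$)
$\left(48 + p{\left(2 \left(-2\right),-4 \right)}\right) Q{\left(1 \right)} = \left(48 + \left(7 - -4\right)\right) 8 = \left(48 + \left(7 + 4\right)\right) 8 = \left(48 + 11\right) 8 = 59 \cdot 8 = 472$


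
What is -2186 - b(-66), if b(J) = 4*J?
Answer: -1922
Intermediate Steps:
-2186 - b(-66) = -2186 - 4*(-66) = -2186 - 1*(-264) = -2186 + 264 = -1922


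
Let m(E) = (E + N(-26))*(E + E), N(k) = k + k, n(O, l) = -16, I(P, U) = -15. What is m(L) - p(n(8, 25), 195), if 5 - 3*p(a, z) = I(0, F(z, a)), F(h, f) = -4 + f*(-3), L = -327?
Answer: 743578/3 ≈ 2.4786e+5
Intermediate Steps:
F(h, f) = -4 - 3*f
p(a, z) = 20/3 (p(a, z) = 5/3 - ⅓*(-15) = 5/3 + 5 = 20/3)
N(k) = 2*k
m(E) = 2*E*(-52 + E) (m(E) = (E + 2*(-26))*(E + E) = (E - 52)*(2*E) = (-52 + E)*(2*E) = 2*E*(-52 + E))
m(L) - p(n(8, 25), 195) = 2*(-327)*(-52 - 327) - 1*20/3 = 2*(-327)*(-379) - 20/3 = 247866 - 20/3 = 743578/3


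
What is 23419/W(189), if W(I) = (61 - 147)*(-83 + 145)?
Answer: -23419/5332 ≈ -4.3922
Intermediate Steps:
W(I) = -5332 (W(I) = -86*62 = -5332)
23419/W(189) = 23419/(-5332) = 23419*(-1/5332) = -23419/5332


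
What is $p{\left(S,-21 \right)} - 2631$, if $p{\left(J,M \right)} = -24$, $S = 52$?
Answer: $-2655$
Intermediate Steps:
$p{\left(S,-21 \right)} - 2631 = -24 - 2631 = -2655$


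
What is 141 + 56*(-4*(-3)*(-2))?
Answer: -1203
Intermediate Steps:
141 + 56*(-4*(-3)*(-2)) = 141 + 56*(12*(-2)) = 141 + 56*(-24) = 141 - 1344 = -1203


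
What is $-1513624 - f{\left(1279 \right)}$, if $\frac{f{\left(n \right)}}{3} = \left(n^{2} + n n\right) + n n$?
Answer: $-16236193$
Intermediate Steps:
$f{\left(n \right)} = 9 n^{2}$ ($f{\left(n \right)} = 3 \left(\left(n^{2} + n n\right) + n n\right) = 3 \left(\left(n^{2} + n^{2}\right) + n^{2}\right) = 3 \left(2 n^{2} + n^{2}\right) = 3 \cdot 3 n^{2} = 9 n^{2}$)
$-1513624 - f{\left(1279 \right)} = -1513624 - 9 \cdot 1279^{2} = -1513624 - 9 \cdot 1635841 = -1513624 - 14722569 = -16236193$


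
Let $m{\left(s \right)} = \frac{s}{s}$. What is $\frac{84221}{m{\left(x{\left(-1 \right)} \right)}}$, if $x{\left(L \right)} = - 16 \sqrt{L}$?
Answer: $84221$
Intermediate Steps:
$m{\left(s \right)} = 1$
$\frac{84221}{m{\left(x{\left(-1 \right)} \right)}} = \frac{84221}{1} = 84221 \cdot 1 = 84221$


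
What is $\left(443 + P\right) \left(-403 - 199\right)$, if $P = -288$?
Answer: $-93310$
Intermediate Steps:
$\left(443 + P\right) \left(-403 - 199\right) = \left(443 - 288\right) \left(-403 - 199\right) = 155 \left(-602\right) = -93310$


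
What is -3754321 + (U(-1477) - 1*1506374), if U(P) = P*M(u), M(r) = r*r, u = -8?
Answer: -5355223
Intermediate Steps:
M(r) = r²
U(P) = 64*P (U(P) = P*(-8)² = P*64 = 64*P)
-3754321 + (U(-1477) - 1*1506374) = -3754321 + (64*(-1477) - 1*1506374) = -3754321 + (-94528 - 1506374) = -3754321 - 1600902 = -5355223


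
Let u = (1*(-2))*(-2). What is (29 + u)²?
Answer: 1089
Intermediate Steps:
u = 4 (u = -2*(-2) = 4)
(29 + u)² = (29 + 4)² = 33² = 1089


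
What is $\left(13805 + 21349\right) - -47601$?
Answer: $82755$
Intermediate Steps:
$\left(13805 + 21349\right) - -47601 = 35154 + 47601 = 82755$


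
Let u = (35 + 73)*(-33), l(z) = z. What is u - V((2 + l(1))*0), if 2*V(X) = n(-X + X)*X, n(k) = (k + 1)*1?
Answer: -3564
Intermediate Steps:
n(k) = 1 + k (n(k) = (1 + k)*1 = 1 + k)
V(X) = X/2 (V(X) = ((1 + (-X + X))*X)/2 = ((1 + 0)*X)/2 = (1*X)/2 = X/2)
u = -3564 (u = 108*(-33) = -3564)
u - V((2 + l(1))*0) = -3564 - (2 + 1)*0/2 = -3564 - 3*0/2 = -3564 - 0/2 = -3564 - 1*0 = -3564 + 0 = -3564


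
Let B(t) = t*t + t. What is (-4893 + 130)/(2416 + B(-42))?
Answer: -4763/4138 ≈ -1.1510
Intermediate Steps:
B(t) = t + t² (B(t) = t² + t = t + t²)
(-4893 + 130)/(2416 + B(-42)) = (-4893 + 130)/(2416 - 42*(1 - 42)) = -4763/(2416 - 42*(-41)) = -4763/(2416 + 1722) = -4763/4138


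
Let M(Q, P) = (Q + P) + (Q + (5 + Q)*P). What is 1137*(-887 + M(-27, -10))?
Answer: -831147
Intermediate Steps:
M(Q, P) = P + 2*Q + P*(5 + Q) (M(Q, P) = (P + Q) + (Q + P*(5 + Q)) = P + 2*Q + P*(5 + Q))
1137*(-887 + M(-27, -10)) = 1137*(-887 + (2*(-27) + 6*(-10) - 10*(-27))) = 1137*(-887 + (-54 - 60 + 270)) = 1137*(-887 + 156) = 1137*(-731) = -831147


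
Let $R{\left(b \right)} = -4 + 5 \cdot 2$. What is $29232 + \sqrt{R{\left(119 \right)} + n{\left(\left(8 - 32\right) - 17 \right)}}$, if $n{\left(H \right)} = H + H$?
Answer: $29232 + 2 i \sqrt{19} \approx 29232.0 + 8.7178 i$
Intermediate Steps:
$n{\left(H \right)} = 2 H$
$R{\left(b \right)} = 6$ ($R{\left(b \right)} = -4 + 10 = 6$)
$29232 + \sqrt{R{\left(119 \right)} + n{\left(\left(8 - 32\right) - 17 \right)}} = 29232 + \sqrt{6 + 2 \left(\left(8 - 32\right) - 17\right)} = 29232 + \sqrt{6 + 2 \left(-24 - 17\right)} = 29232 + \sqrt{6 + 2 \left(-41\right)} = 29232 + \sqrt{6 - 82} = 29232 + \sqrt{-76} = 29232 + 2 i \sqrt{19}$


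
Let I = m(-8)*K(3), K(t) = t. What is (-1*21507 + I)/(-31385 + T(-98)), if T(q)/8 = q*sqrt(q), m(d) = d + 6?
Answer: 225061835/348418171 - 39354448*I*sqrt(2)/348418171 ≈ 0.64595 - 0.15974*I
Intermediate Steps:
m(d) = 6 + d
I = -6 (I = (6 - 8)*3 = -2*3 = -6)
T(q) = 8*q**(3/2) (T(q) = 8*(q*sqrt(q)) = 8*q**(3/2))
(-1*21507 + I)/(-31385 + T(-98)) = (-1*21507 - 6)/(-31385 + 8*(-98)**(3/2)) = (-21507 - 6)/(-31385 + 8*(-686*I*sqrt(2))) = -21513/(-31385 - 5488*I*sqrt(2))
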